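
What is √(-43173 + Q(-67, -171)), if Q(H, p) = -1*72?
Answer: 93*I*√5 ≈ 207.95*I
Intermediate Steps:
Q(H, p) = -72
√(-43173 + Q(-67, -171)) = √(-43173 - 72) = √(-43245) = 93*I*√5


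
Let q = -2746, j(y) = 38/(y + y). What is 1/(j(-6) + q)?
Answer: -6/16495 ≈ -0.00036375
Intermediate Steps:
j(y) = 19/y (j(y) = 38/((2*y)) = 38*(1/(2*y)) = 19/y)
1/(j(-6) + q) = 1/(19/(-6) - 2746) = 1/(19*(-1/6) - 2746) = 1/(-19/6 - 2746) = 1/(-16495/6) = -6/16495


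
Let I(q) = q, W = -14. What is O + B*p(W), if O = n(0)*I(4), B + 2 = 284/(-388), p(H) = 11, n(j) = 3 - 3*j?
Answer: -1751/97 ≈ -18.052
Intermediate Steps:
B = -265/97 (B = -2 + 284/(-388) = -2 + 284*(-1/388) = -2 - 71/97 = -265/97 ≈ -2.7320)
O = 12 (O = (3 - 3*0)*4 = (3 + 0)*4 = 3*4 = 12)
O + B*p(W) = 12 - 265/97*11 = 12 - 2915/97 = -1751/97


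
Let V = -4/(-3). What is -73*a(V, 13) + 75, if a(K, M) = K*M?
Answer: -3571/3 ≈ -1190.3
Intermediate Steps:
V = 4/3 (V = -4*(-⅓) = 4/3 ≈ 1.3333)
-73*a(V, 13) + 75 = -292*13/3 + 75 = -73*52/3 + 75 = -3796/3 + 75 = -3571/3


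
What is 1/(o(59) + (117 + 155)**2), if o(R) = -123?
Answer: 1/73861 ≈ 1.3539e-5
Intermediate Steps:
1/(o(59) + (117 + 155)**2) = 1/(-123 + (117 + 155)**2) = 1/(-123 + 272**2) = 1/(-123 + 73984) = 1/73861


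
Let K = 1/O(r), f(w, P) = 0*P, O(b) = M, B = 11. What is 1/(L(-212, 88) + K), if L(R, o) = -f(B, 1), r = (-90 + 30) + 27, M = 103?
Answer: 103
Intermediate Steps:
r = -33 (r = -60 + 27 = -33)
O(b) = 103
f(w, P) = 0
K = 1/103 ≈ 0.0097087
L(R, o) = 0 (L(R, o) = -1*0 = 0)
1/(L(-212, 88) + K) = 1/(0 + 1/103) = 1/(1/103) = 103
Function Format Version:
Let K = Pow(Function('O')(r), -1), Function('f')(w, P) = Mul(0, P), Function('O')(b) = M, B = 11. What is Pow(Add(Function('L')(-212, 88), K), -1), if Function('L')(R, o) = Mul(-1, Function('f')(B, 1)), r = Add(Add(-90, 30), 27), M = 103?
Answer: 103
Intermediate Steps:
r = -33 (r = Add(-60, 27) = -33)
Function('O')(b) = 103
Function('f')(w, P) = 0
K = Rational(1, 103) (K = Pow(103, -1) = Rational(1, 103) ≈ 0.0097087)
Function('L')(R, o) = 0 (Function('L')(R, o) = Mul(-1, 0) = 0)
Pow(Add(Function('L')(-212, 88), K), -1) = Pow(Add(0, Rational(1, 103)), -1) = Pow(Rational(1, 103), -1) = 103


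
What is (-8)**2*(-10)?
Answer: -640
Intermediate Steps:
(-8)**2*(-10) = 64*(-10) = -640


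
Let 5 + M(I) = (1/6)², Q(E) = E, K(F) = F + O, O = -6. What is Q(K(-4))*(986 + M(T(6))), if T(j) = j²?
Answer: -176585/18 ≈ -9810.3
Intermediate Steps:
K(F) = -6 + F (K(F) = F - 6 = -6 + F)
M(I) = -179/36 (M(I) = -5 + (1/6)² = -5 + (⅙)² = -5 + 1/36 = -179/36)
Q(K(-4))*(986 + M(T(6))) = (-6 - 4)*(986 - 179/36) = -10*35317/36 = -176585/18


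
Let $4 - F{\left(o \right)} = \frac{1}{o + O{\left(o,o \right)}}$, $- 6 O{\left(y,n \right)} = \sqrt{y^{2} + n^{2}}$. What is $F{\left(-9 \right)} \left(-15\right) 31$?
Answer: $- \frac{32550}{17} + \frac{155 \sqrt{2}}{17} \approx -1901.8$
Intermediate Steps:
$O{\left(y,n \right)} = - \frac{\sqrt{n^{2} + y^{2}}}{6}$ ($O{\left(y,n \right)} = - \frac{\sqrt{y^{2} + n^{2}}}{6} = - \frac{\sqrt{n^{2} + y^{2}}}{6}$)
$F{\left(o \right)} = 4 - \frac{1}{o - \frac{\sqrt{2} \sqrt{o^{2}}}{6}}$ ($F{\left(o \right)} = 4 - \frac{1}{o - \frac{\sqrt{o^{2} + o^{2}}}{6}} = 4 - \frac{1}{o - \frac{\sqrt{2 o^{2}}}{6}} = 4 - \frac{1}{o - \frac{\sqrt{2} \sqrt{o^{2}}}{6}}$)
$F{\left(-9 \right)} \left(-15\right) 31 = \frac{2 \left(-3 + 12 \left(-9\right) - 2 \sqrt{2} \sqrt{\left(-9\right)^{2}}\right)}{6 \left(-9\right) - \sqrt{2} \sqrt{\left(-9\right)^{2}}} \left(-15\right) 31 = \frac{2 \left(-3 - 108 - 2 \sqrt{2} \sqrt{81}\right)}{-54 - \sqrt{2} \sqrt{81}} \left(-15\right) 31 = \frac{2 \left(-3 - 108 - 2 \sqrt{2} \cdot 9\right)}{-54 - \sqrt{2} \cdot 9} \left(-15\right) 31 = \frac{2 \left(-3 - 108 - 18 \sqrt{2}\right)}{-54 - 9 \sqrt{2}} \left(-15\right) 31 = \frac{2 \left(-111 - 18 \sqrt{2}\right)}{-54 - 9 \sqrt{2}} \left(-15\right) 31 = - \frac{30 \left(-111 - 18 \sqrt{2}\right)}{-54 - 9 \sqrt{2}} \cdot 31 = - \frac{930 \left(-111 - 18 \sqrt{2}\right)}{-54 - 9 \sqrt{2}}$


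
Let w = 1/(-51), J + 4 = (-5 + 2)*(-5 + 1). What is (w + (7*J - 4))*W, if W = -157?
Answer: -416207/51 ≈ -8160.9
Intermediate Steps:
J = 8 (J = -4 + (-5 + 2)*(-5 + 1) = -4 - 3*(-4) = -4 + 12 = 8)
w = -1/51 ≈ -0.019608
(w + (7*J - 4))*W = (-1/51 + (7*8 - 4))*(-157) = (-1/51 + (56 - 4))*(-157) = (-1/51 + 52)*(-157) = (2651/51)*(-157) = -416207/51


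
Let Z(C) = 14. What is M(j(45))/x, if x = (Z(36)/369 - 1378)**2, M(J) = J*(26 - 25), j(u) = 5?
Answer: 680805/258539707024 ≈ 2.6333e-6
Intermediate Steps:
M(J) = J (M(J) = J*1 = J)
x = 258539707024/136161 (x = (14/369 - 1378)**2 = (-508468/369)**2 = 258539707024/136161 ≈ 1.8988e+6)
M(j(45))/x = 5/(258539707024/136161) = 5*(136161/258539707024) = 680805/258539707024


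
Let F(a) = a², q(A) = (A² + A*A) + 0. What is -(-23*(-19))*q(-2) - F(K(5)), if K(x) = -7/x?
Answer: -87449/25 ≈ -3498.0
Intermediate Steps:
q(A) = 2*A² (q(A) = (A² + A²) + 0 = 2*A² + 0 = 2*A²)
-(-23*(-19))*q(-2) - F(K(5)) = -(-23*(-19))*2*(-2)² - (-7/5)² = -437*2*4 - (-7*⅕)² = -437*8 - (-7/5)² = -1*3496 - 1*49/25 = -3496 - 49/25 = -87449/25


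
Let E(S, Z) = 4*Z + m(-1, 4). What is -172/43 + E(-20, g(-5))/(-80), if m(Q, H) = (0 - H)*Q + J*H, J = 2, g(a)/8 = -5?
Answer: -43/20 ≈ -2.1500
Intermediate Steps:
g(a) = -40 (g(a) = 8*(-5) = -40)
m(Q, H) = 2*H - H*Q (m(Q, H) = (0 - H)*Q + 2*H = (-H)*Q + 2*H = -H*Q + 2*H = 2*H - H*Q)
E(S, Z) = 12 + 4*Z (E(S, Z) = 4*Z + 4*(2 - 1*(-1)) = 4*Z + 4*(2 + 1) = 4*Z + 4*3 = 4*Z + 12 = 12 + 4*Z)
-172/43 + E(-20, g(-5))/(-80) = -172/43 + (12 + 4*(-40))/(-80) = -172*1/43 + (12 - 160)*(-1/80) = -4 - 148*(-1/80) = -4 + 37/20 = -43/20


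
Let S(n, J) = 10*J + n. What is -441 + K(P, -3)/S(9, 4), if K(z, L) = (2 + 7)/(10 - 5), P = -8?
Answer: -108036/245 ≈ -440.96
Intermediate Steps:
S(n, J) = n + 10*J
K(z, L) = 9/5
-441 + K(P, -3)/S(9, 4) = -441 + 9/(5*(9 + 10*4)) = -441 + 9/(5*(9 + 40)) = -441 + (9/5)/49 = -441 + (9/5)*(1/49) = -441 + 9/245 = -108036/245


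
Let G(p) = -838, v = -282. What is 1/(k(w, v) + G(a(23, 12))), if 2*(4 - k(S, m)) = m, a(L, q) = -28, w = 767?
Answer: -1/693 ≈ -0.0014430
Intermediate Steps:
k(S, m) = 4 - m/2
1/(k(w, v) + G(a(23, 12))) = 1/((4 - 1/2*(-282)) - 838) = 1/((4 + 141) - 838) = 1/(145 - 838) = 1/(-693) = -1/693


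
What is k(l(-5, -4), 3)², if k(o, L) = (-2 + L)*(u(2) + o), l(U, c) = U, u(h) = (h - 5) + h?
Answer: 36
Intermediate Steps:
u(h) = -5 + 2*h (u(h) = (-5 + h) + h = -5 + 2*h)
k(o, L) = (-1 + o)*(-2 + L) (k(o, L) = (-2 + L)*((-5 + 2*2) + o) = (-2 + L)*((-5 + 4) + o) = (-2 + L)*(-1 + o) = (-1 + o)*(-2 + L))
k(l(-5, -4), 3)² = (2 - 1*3 - 2*(-5) + 3*(-5))² = (2 - 3 + 10 - 15)² = (-6)² = 36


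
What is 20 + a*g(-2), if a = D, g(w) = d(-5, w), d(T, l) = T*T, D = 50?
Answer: 1270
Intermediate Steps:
d(T, l) = T²
g(w) = 25 (g(w) = (-5)² = 25)
a = 50
20 + a*g(-2) = 20 + 50*25 = 20 + 1250 = 1270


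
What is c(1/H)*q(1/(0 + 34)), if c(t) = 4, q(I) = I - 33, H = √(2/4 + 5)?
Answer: -2242/17 ≈ -131.88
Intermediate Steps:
H = √22/2 (H = √(2*(¼) + 5) = √(½ + 5) = √(11/2) = √22/2 ≈ 2.3452)
q(I) = -33 + I
c(1/H)*q(1/(0 + 34)) = 4*(-33 + 1/(0 + 34)) = 4*(-33 + 1/34) = 4*(-1121/34) = -2242/17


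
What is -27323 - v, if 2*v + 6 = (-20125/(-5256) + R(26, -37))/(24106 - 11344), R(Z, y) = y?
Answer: -3665091039733/134154144 ≈ -27320.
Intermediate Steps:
v = -402636779/134154144 (v = -3 + ((-20125/(-5256) - 37)/(24106 - 11344))/2 = -3 + ((-20125*(-1/5256) - 37)/12762)/2 = -3 + ((20125/5256 - 37)*(1/12762))/2 = -3 + (-174347/5256*1/12762)/2 = -3 + (½)*(-174347/67077072) = -3 - 174347/134154144 = -402636779/134154144 ≈ -3.0013)
-27323 - v = -27323 - 1*(-402636779/134154144) = -27323 + 402636779/134154144 = -3665091039733/134154144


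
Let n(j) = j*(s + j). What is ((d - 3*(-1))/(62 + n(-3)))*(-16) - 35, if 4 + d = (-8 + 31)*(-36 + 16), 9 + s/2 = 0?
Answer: 3001/125 ≈ 24.008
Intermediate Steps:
s = -18 (s = -18 + 2*0 = -18 + 0 = -18)
d = -464 (d = -4 + (-8 + 31)*(-36 + 16) = -4 + 23*(-20) = -4 - 460 = -464)
n(j) = j*(-18 + j)
((d - 3*(-1))/(62 + n(-3)))*(-16) - 35 = ((-464 - 3*(-1))/(62 - 3*(-18 - 3)))*(-16) - 35 = ((-464 + 3)/(62 - 3*(-21)))*(-16) - 35 = -461/(62 + 63)*(-16) - 35 = -461/125*(-16) - 35 = 7376/125 - 35 = 3001/125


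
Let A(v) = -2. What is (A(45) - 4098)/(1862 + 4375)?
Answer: -4100/6237 ≈ -0.65737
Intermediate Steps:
(A(45) - 4098)/(1862 + 4375) = (-2 - 4098)/(1862 + 4375) = -4100/6237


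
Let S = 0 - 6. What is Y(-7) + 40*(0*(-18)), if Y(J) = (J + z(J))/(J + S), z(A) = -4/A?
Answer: 45/91 ≈ 0.49451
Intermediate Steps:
S = -6
Y(J) = (J - 4/J)/(-6 + J) (Y(J) = (J - 4/J)/(J - 6) = (J - 4/J)/(-6 + J))
Y(-7) + 40*(0*(-18)) = (-4 + (-7)²)/((-7)*(-6 - 7)) + 40*(0*(-18)) = -⅐*(-4 + 49)/(-13) + 40*0 = -⅐*(-1/13)*45 + 0 = 45/91 + 0 = 45/91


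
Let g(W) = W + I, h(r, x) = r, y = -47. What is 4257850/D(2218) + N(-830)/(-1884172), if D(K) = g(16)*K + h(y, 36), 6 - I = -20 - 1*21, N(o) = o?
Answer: 97837045005/3209687002 ≈ 30.482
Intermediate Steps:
I = 47 (I = 6 - (-20 - 1*21) = 6 - (-20 - 21) = 6 - 1*(-41) = 6 + 41 = 47)
g(W) = 47 + W (g(W) = W + 47 = 47 + W)
D(K) = -47 + 63*K (D(K) = (47 + 16)*K - 47 = 63*K - 47 = -47 + 63*K)
4257850/D(2218) + N(-830)/(-1884172) = 4257850/(-47 + 63*2218) - 830/(-1884172) = 4257850/(-47 + 139734) - 830*(-1/1884172) = 4257850/139687 + 415/942086 = 4257850*(1/139687) + 415/942086 = 103850/3407 + 415/942086 = 97837045005/3209687002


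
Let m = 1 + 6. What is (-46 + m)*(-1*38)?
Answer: 1482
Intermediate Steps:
m = 7
(-46 + m)*(-1*38) = (-46 + 7)*(-1*38) = -39*(-38) = 1482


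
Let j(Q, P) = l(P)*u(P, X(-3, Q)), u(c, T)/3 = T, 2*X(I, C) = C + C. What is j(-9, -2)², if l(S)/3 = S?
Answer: 26244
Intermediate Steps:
X(I, C) = C (X(I, C) = (C + C)/2 = (2*C)/2 = C)
u(c, T) = 3*T
l(S) = 3*S
j(Q, P) = 9*P*Q (j(Q, P) = (3*P)*(3*Q) = 9*P*Q)
j(-9, -2)² = (9*(-2)*(-9))² = 162² = 26244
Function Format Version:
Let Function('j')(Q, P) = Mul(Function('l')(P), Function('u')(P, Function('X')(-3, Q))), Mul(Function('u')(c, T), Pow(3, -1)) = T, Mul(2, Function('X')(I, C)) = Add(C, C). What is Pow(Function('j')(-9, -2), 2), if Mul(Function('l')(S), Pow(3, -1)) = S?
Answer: 26244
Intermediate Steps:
Function('X')(I, C) = C (Function('X')(I, C) = Mul(Rational(1, 2), Add(C, C)) = Mul(Rational(1, 2), Mul(2, C)) = C)
Function('u')(c, T) = Mul(3, T)
Function('l')(S) = Mul(3, S)
Function('j')(Q, P) = Mul(9, P, Q) (Function('j')(Q, P) = Mul(Mul(3, P), Mul(3, Q)) = Mul(9, P, Q))
Pow(Function('j')(-9, -2), 2) = Pow(Mul(9, -2, -9), 2) = Pow(162, 2) = 26244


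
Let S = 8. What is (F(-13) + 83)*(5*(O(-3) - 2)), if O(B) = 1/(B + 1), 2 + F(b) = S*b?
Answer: 575/2 ≈ 287.50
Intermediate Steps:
F(b) = -2 + 8*b
O(B) = 1/(1 + B)
(F(-13) + 83)*(5*(O(-3) - 2)) = ((-2 + 8*(-13)) + 83)*(5*(1/(1 - 3) - 2)) = ((-2 - 104) + 83)*(5*(1/(-2) - 2)) = (-106 + 83)*(5*(-½ - 2)) = -115*(-5)/2 = -23*(-25/2) = 575/2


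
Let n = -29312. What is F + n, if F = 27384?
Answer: -1928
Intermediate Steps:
F + n = 27384 - 29312 = -1928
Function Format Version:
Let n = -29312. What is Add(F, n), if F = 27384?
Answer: -1928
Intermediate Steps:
Add(F, n) = Add(27384, -29312) = -1928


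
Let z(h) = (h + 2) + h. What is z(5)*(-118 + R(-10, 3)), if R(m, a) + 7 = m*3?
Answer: -1860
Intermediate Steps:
z(h) = 2 + 2*h (z(h) = (2 + h) + h = 2 + 2*h)
R(m, a) = -7 + 3*m (R(m, a) = -7 + m*3 = -7 + 3*m)
z(5)*(-118 + R(-10, 3)) = (2 + 2*5)*(-118 + (-7 + 3*(-10))) = (2 + 10)*(-118 + (-7 - 30)) = 12*(-118 - 37) = 12*(-155) = -1860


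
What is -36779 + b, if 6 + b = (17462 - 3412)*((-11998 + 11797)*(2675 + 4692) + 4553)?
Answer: -20740843485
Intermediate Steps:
b = -20740806706 (b = -6 + (17462 - 3412)*((-11998 + 11797)*(2675 + 4692) + 4553) = -6 + 14050*(-201*7367 + 4553) = -6 + 14050*(-1480767 + 4553) = -6 + 14050*(-1476214) = -6 - 20740806700 = -20740806706)
-36779 + b = -36779 - 20740806706 = -20740843485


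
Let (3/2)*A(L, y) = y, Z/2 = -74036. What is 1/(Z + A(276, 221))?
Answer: -3/443774 ≈ -6.7602e-6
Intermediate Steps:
Z = -148072 (Z = 2*(-74036) = -148072)
A(L, y) = 2*y/3
1/(Z + A(276, 221)) = 1/(-148072 + (2/3)*221) = 1/(-148072 + 442/3) = 1/(-443774/3) = -3/443774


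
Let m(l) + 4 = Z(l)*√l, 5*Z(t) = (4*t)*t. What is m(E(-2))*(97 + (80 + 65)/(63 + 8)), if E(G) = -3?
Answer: -28128/71 + 253152*I*√3/355 ≈ -396.17 + 1235.1*I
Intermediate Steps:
Z(t) = 4*t²/5 (Z(t) = ((4*t)*t)/5 = (4*t²)/5 = 4*t²/5)
m(l) = -4 + 4*l^(5/2)/5 (m(l) = -4 + (4*l²/5)*√l = -4 + 4*l^(5/2)/5)
m(E(-2))*(97 + (80 + 65)/(63 + 8)) = (-4 + 4*(-3)^(5/2)/5)*(97 + (80 + 65)/(63 + 8)) = (-4 + 4*(9*I*√3)/5)*(97 + 145/71) = (-4 + 36*I*√3/5)*(97 + 145*(1/71)) = (-4 + 36*I*√3/5)*(97 + 145/71) = (-4 + 36*I*√3/5)*(7032/71) = -28128/71 + 253152*I*√3/355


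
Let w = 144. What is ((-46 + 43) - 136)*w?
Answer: -20016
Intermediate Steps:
((-46 + 43) - 136)*w = ((-46 + 43) - 136)*144 = (-3 - 136)*144 = -139*144 = -20016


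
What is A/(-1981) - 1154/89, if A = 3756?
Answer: -2620358/176309 ≈ -14.862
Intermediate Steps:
A/(-1981) - 1154/89 = 3756/(-1981) - 1154/89 = 3756*(-1/1981) - 1154*1/89 = -3756/1981 - 1154/89 = -2620358/176309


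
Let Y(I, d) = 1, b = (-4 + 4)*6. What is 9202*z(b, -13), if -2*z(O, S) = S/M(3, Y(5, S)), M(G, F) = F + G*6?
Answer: 59813/19 ≈ 3148.1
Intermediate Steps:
b = 0 (b = 0*6 = 0)
M(G, F) = F + 6*G
z(O, S) = -S/38 (z(O, S) = -S/(2*(1 + 6*3)) = -S/(2*(1 + 18)) = -S/(2*19) = -S/38)
9202*z(b, -13) = 9202*(-1/38*(-13)) = 9202*(13/38) = 59813/19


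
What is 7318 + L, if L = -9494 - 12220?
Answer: -14396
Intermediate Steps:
L = -21714
7318 + L = 7318 - 21714 = -14396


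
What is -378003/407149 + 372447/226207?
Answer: 66134498982/92099953843 ≈ 0.71807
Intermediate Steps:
-378003/407149 + 372447/226207 = 66134498982/92099953843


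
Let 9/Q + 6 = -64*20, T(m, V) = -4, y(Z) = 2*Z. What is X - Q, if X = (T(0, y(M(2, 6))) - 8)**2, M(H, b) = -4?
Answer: 185193/1286 ≈ 144.01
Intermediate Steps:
X = 144 (X = (-4 - 8)**2 = (-12)**2 = 144)
Q = -9/1286 (Q = 9/(-6 - 64*20) = 9/(-6 - 1280) = 9/(-1286) = 9*(-1/1286) = -9/1286 ≈ -0.0069984)
X - Q = 144 - 1*(-9/1286) = 144 + 9/1286 = 185193/1286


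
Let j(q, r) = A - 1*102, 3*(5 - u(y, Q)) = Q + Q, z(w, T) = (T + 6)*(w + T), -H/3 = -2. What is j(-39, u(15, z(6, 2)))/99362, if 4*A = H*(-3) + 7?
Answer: -419/397448 ≈ -0.0010542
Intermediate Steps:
H = 6 (H = -3*(-2) = 6)
z(w, T) = (6 + T)*(T + w)
A = -11/4 (A = (6*(-3) + 7)/4 = (-18 + 7)/4 = (1/4)*(-11) = -11/4 ≈ -2.7500)
u(y, Q) = 5 - 2*Q/3 (u(y, Q) = 5 - (Q + Q)/3 = 5 - 2*Q/3)
j(q, r) = -419/4 (j(q, r) = -11/4 - 1*102 = -11/4 - 102 = -419/4)
j(-39, u(15, z(6, 2)))/99362 = -419/4/99362 = -419/4*1/99362 = -419/397448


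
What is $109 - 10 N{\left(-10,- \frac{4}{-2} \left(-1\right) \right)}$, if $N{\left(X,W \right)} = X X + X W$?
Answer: $-1091$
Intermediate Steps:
$N{\left(X,W \right)} = X^{2} + W X$
$109 - 10 N{\left(-10,- \frac{4}{-2} \left(-1\right) \right)} = 109 - 10 \left(- 10 \left(- \frac{4}{-2} \left(-1\right) - 10\right)\right) = 109 - 10 \left(- 10 \left(\left(-4\right) \left(- \frac{1}{2}\right) \left(-1\right) - 10\right)\right) = 109 - 10 \left(- 10 \left(2 \left(-1\right) - 10\right)\right) = 109 - 10 \left(- 10 \left(-2 - 10\right)\right) = 109 - 10 \left(\left(-10\right) \left(-12\right)\right) = 109 - 1200 = -1091$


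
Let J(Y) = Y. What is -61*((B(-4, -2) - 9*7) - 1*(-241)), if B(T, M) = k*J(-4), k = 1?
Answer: -10614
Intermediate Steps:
B(T, M) = -4 (B(T, M) = 1*(-4) = -4)
-61*((B(-4, -2) - 9*7) - 1*(-241)) = -61*((-4 - 9*7) - 1*(-241)) = -61*((-4 - 63) + 241) = -61*(-67 + 241) = -61*174 = -10614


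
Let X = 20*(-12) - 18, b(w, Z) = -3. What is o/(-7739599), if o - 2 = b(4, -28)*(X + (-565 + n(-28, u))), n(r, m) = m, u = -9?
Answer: -2498/7739599 ≈ -0.00032276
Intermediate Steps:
X = -258 (X = -240 - 18 = -258)
o = 2498 (o = 2 - 3*(-258 + (-565 - 9)) = 2 - 3*(-258 - 574) = 2 - 3*(-832) = 2 + 2496 = 2498)
o/(-7739599) = 2498/(-7739599) = 2498*(-1/7739599) = -2498/7739599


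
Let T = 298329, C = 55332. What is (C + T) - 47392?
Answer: 306269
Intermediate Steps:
(C + T) - 47392 = (55332 + 298329) - 47392 = 353661 - 47392 = 306269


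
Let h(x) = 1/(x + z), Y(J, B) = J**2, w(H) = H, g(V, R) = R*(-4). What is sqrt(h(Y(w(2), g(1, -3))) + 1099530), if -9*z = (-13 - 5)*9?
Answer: sqrt(532172542)/22 ≈ 1048.6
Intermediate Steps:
g(V, R) = -4*R
z = 18 (z = -(-13 - 5)*9/9 = -(-2)*9 = -1/9*(-162) = 18)
h(x) = 1/(18 + x) (h(x) = 1/(x + 18) = 1/(18 + x))
sqrt(h(Y(w(2), g(1, -3))) + 1099530) = sqrt(1/(18 + 2**2) + 1099530) = sqrt(1/(18 + 4) + 1099530) = sqrt(1/22 + 1099530) = sqrt(24189661/22) = sqrt(532172542)/22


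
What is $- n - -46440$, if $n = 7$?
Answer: $46433$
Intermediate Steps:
$- n - -46440 = \left(-1\right) 7 - -46440 = -7 + 46440 = 46433$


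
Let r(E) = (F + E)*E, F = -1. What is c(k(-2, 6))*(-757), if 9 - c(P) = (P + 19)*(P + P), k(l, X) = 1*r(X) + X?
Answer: 2990907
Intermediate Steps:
r(E) = E*(-1 + E) (r(E) = (-1 + E)*E = E*(-1 + E))
k(l, X) = X + X*(-1 + X) (k(l, X) = 1*(X*(-1 + X)) + X = X*(-1 + X) + X = X + X*(-1 + X))
c(P) = 9 - 2*P*(19 + P) (c(P) = 9 - (P + 19)*(P + P) = 9 - (19 + P)*2*P = 9 - 2*P*(19 + P))
c(k(-2, 6))*(-757) = (9 - 38*6² - 2*(6²)²)*(-757) = (9 - 38*36 - 2*36²)*(-757) = (9 - 1368 - 2*1296)*(-757) = (9 - 1368 - 2592)*(-757) = -3951*(-757) = 2990907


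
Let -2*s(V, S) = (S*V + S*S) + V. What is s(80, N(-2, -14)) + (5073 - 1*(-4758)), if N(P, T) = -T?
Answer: 9133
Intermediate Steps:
s(V, S) = -V/2 - S**2/2 - S*V/2 (s(V, S) = -((S*V + S*S) + V)/2 = -((S*V + S**2) + V)/2 = -((S**2 + S*V) + V)/2 = -(V + S**2 + S*V)/2 = -V/2 - S**2/2 - S*V/2)
s(80, N(-2, -14)) + (5073 - 1*(-4758)) = (-1/2*80 - (-1*(-14))**2/2 - 1/2*(-1*(-14))*80) + (5073 - 1*(-4758)) = (-40 - 1/2*14**2 - 1/2*14*80) + (5073 + 4758) = (-40 - 1/2*196 - 560) + 9831 = (-40 - 98 - 560) + 9831 = -698 + 9831 = 9133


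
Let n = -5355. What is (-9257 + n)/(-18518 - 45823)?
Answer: 14612/64341 ≈ 0.22710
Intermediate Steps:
(-9257 + n)/(-18518 - 45823) = (-9257 - 5355)/(-18518 - 45823) = -14612/(-64341) = -14612*(-1/64341) = 14612/64341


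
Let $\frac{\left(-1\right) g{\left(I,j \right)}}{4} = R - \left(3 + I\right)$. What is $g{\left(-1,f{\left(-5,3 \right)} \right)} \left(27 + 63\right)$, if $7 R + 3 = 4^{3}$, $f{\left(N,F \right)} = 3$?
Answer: $- \frac{16920}{7} \approx -2417.1$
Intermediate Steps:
$R = \frac{61}{7}$ ($R = - \frac{3}{7} + \frac{4^{3}}{7} = - \frac{3}{7} + \frac{1}{7} \cdot 64 = - \frac{3}{7} + \frac{64}{7} = \frac{61}{7} \approx 8.7143$)
$g{\left(I,j \right)} = - \frac{160}{7} + 4 I$ ($g{\left(I,j \right)} = - 4 \left(\frac{61}{7} - \left(3 + I\right)\right) = - 4 \left(\frac{40}{7} - I\right) = - \frac{160}{7} + 4 I$)
$g{\left(-1,f{\left(-5,3 \right)} \right)} \left(27 + 63\right) = \left(- \frac{160}{7} + 4 \left(-1\right)\right) \left(27 + 63\right) = \left(- \frac{160}{7} - 4\right) 90 = \left(- \frac{188}{7}\right) 90 = - \frac{16920}{7}$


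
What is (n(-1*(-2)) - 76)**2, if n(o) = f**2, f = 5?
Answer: 2601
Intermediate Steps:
n(o) = 25 (n(o) = 5**2 = 25)
(n(-1*(-2)) - 76)**2 = (25 - 76)**2 = (-51)**2 = 2601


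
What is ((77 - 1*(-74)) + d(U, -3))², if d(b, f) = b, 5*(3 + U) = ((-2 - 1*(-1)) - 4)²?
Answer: 23409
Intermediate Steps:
U = 2 (U = -3 + ((-2 - 1*(-1)) - 4)²/5 = -3 + ((-2 + 1) - 4)²/5 = -3 + (-1 - 4)²/5 = -3 + (⅕)*(-5)² = -3 + (⅕)*25 = -3 + 5 = 2)
((77 - 1*(-74)) + d(U, -3))² = ((77 - 1*(-74)) + 2)² = ((77 + 74) + 2)² = (151 + 2)² = 153² = 23409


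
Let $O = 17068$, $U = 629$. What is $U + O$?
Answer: $17697$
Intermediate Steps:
$U + O = 629 + 17068 = 17697$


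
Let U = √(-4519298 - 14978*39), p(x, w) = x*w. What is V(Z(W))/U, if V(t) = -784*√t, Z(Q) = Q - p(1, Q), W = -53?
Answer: 0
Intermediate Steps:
p(x, w) = w*x
Z(Q) = 0 (Z(Q) = Q - Q = 0)
U = 4*I*√318965 (U = √(-4519298 - 584142) = √(-5103440) = 4*I*√318965 ≈ 2259.1*I)
V(Z(W))/U = (-784*√0)/((4*I*√318965)) = (-784*0)*(-I*√318965/1275860) = 0*(-I*√318965/1275860) = 0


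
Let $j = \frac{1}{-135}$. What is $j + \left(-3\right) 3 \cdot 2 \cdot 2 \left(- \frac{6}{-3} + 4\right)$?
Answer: $- \frac{29161}{135} \approx -216.01$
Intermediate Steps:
$j = - \frac{1}{135} \approx -0.0074074$
$j + \left(-3\right) 3 \cdot 2 \cdot 2 \left(- \frac{6}{-3} + 4\right) = - \frac{1}{135} + \left(-3\right) 3 \cdot 2 \cdot 2 \left(- \frac{6}{-3} + 4\right) = - \frac{1}{135} + \left(-9\right) 2 \cdot 2 \left(\left(-6\right) \left(- \frac{1}{3}\right) + 4\right) = - \frac{1}{135} - 18 \cdot 2 \left(2 + 4\right) = - \frac{1}{135} - 18 \cdot 2 \cdot 6 = - \frac{1}{135} - 216 = - \frac{29161}{135}$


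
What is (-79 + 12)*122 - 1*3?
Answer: -8177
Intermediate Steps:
(-79 + 12)*122 - 1*3 = -67*122 - 3 = -8174 - 3 = -8177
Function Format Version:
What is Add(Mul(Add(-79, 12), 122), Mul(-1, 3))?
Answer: -8177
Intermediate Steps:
Add(Mul(Add(-79, 12), 122), Mul(-1, 3)) = Add(Mul(-67, 122), -3) = Add(-8174, -3) = -8177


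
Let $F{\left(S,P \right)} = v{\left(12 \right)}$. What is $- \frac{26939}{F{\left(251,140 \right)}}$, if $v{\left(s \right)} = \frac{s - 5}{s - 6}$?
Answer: $- \frac{161634}{7} \approx -23091.0$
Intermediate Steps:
$v{\left(s \right)} = \frac{-5 + s}{-6 + s}$
$F{\left(S,P \right)} = \frac{7}{6}$ ($F{\left(S,P \right)} = \frac{-5 + 12}{-6 + 12} = \frac{1}{6} \cdot 7 = \frac{7}{6}$)
$- \frac{26939}{F{\left(251,140 \right)}} = - \frac{26939}{\frac{7}{6}} = \left(-26939\right) \frac{6}{7} = - \frac{161634}{7}$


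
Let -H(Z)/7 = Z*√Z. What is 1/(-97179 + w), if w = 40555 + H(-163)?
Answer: -56624/3418483979 - 1141*I*√163/3418483979 ≈ -1.6564e-5 - 4.2613e-6*I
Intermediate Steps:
H(Z) = -7*Z^(3/2) (H(Z) = -7*Z*√Z = -7*Z^(3/2))
w = 40555 + 1141*I*√163 (w = 40555 - (-1141)*I*√163 = 40555 + 1141*I*√163 ≈ 40555.0 + 14567.0*I)
1/(-97179 + w) = 1/(-97179 + (40555 + 1141*I*√163)) = 1/(-56624 + 1141*I*√163)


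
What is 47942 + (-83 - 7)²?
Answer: 56042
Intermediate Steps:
47942 + (-83 - 7)² = 47942 + (-90)² = 47942 + 8100 = 56042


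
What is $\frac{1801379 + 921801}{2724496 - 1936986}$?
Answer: $\frac{272318}{78751} \approx 3.458$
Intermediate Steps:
$\frac{1801379 + 921801}{2724496 - 1936986} = \frac{2723180}{787510} = 2723180 \cdot \frac{1}{787510} = \frac{272318}{78751}$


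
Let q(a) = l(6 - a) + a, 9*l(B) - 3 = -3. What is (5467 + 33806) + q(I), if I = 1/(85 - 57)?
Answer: 1099645/28 ≈ 39273.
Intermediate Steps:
l(B) = 0 (l(B) = ⅓ + (⅑)*(-3) = ⅓ - ⅓ = 0)
I = 1/28 ≈ 0.035714
q(a) = a (q(a) = 0 + a = a)
(5467 + 33806) + q(I) = (5467 + 33806) + 1/28 = 39273 + 1/28 = 1099645/28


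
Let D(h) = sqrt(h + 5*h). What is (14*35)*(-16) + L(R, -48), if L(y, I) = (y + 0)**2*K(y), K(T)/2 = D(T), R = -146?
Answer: -7840 + 85264*I*sqrt(219) ≈ -7840.0 + 1.2618e+6*I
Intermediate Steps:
D(h) = sqrt(6)*sqrt(h) (D(h) = sqrt(6*h) = sqrt(6)*sqrt(h))
K(T) = 2*sqrt(6)*sqrt(T) (K(T) = 2*(sqrt(6)*sqrt(T)) = 2*sqrt(6)*sqrt(T))
L(y, I) = 2*sqrt(6)*y**(5/2) (L(y, I) = (y + 0)**2*(2*sqrt(6)*sqrt(y)) = y**2*(2*sqrt(6)*sqrt(y)) = 2*sqrt(6)*y**(5/2))
(14*35)*(-16) + L(R, -48) = (14*35)*(-16) + 2*sqrt(6)*(-146)**(5/2) = 490*(-16) + 2*sqrt(6)*(21316*I*sqrt(146)) = -7840 + 85264*I*sqrt(219)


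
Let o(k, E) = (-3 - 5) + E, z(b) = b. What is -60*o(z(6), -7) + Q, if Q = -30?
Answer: 870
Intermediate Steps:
o(k, E) = -8 + E
-60*o(z(6), -7) + Q = -60*(-8 - 7) - 30 = -60*(-15) - 30 = 900 - 30 = 870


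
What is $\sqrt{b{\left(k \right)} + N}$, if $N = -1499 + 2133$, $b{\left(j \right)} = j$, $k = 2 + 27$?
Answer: $\sqrt{663} \approx 25.749$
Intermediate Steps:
$k = 29$
$N = 634$
$\sqrt{b{\left(k \right)} + N} = \sqrt{29 + 634} = \sqrt{663}$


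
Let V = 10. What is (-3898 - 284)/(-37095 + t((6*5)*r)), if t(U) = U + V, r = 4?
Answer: 4182/36965 ≈ 0.11313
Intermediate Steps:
t(U) = 10 + U (t(U) = U + 10 = 10 + U)
(-3898 - 284)/(-37095 + t((6*5)*r)) = (-3898 - 284)/(-37095 + (10 + (6*5)*4)) = -4182/(-37095 + (10 + 30*4)) = -4182/(-37095 + (10 + 120)) = -4182/(-37095 + 130) = -4182/(-36965) = -4182*(-1/36965) = 4182/36965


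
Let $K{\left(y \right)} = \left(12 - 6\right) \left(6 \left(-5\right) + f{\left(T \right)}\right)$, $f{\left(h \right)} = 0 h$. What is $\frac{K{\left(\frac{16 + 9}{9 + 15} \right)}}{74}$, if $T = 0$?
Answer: $- \frac{90}{37} \approx -2.4324$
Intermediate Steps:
$f{\left(h \right)} = 0$
$K{\left(y \right)} = -180$ ($K{\left(y \right)} = \left(12 - 6\right) \left(6 \left(-5\right) + 0\right) = 6 \left(-30 + 0\right) = 6 \left(-30\right) = -180$)
$\frac{K{\left(\frac{16 + 9}{9 + 15} \right)}}{74} = - \frac{180}{74} = \left(-180\right) \frac{1}{74} = - \frac{90}{37}$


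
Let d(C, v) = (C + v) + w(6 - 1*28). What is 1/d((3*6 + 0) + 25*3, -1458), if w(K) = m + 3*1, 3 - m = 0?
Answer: -1/1359 ≈ -0.00073584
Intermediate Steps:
m = 3 (m = 3 - 1*0 = 3 + 0 = 3)
w(K) = 6 (w(K) = 3 + 3*1 = 3 + 3 = 6)
d(C, v) = 6 + C + v (d(C, v) = (C + v) + 6 = 6 + C + v)
1/d((3*6 + 0) + 25*3, -1458) = 1/(6 + ((3*6 + 0) + 25*3) - 1458) = 1/(6 + ((18 + 0) + 75) - 1458) = 1/(6 + (18 + 75) - 1458) = 1/(6 + 93 - 1458) = 1/(-1359) = -1/1359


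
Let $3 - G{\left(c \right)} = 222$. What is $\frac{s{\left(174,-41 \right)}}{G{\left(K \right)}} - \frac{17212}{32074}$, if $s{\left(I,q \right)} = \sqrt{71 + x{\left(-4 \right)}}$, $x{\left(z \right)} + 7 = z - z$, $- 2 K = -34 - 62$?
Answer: $- \frac{2013010}{3512103} \approx -0.57316$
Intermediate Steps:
$K = 48$ ($K = - \frac{-34 - 62}{2} = \left(- \frac{1}{2}\right) \left(-96\right) = 48$)
$G{\left(c \right)} = -219$ ($G{\left(c \right)} = 3 - 222 = -219$)
$x{\left(z \right)} = -7$ ($x{\left(z \right)} = -7 + \left(z - z\right) = -7 + 0 = -7$)
$s{\left(I,q \right)} = 8$ ($s{\left(I,q \right)} = \sqrt{71 - 7} = \sqrt{64} = 8$)
$\frac{s{\left(174,-41 \right)}}{G{\left(K \right)}} - \frac{17212}{32074} = \frac{8}{-219} - \frac{17212}{32074} = 8 \left(- \frac{1}{219}\right) - \frac{8606}{16037} = - \frac{8}{219} - \frac{8606}{16037} = - \frac{2013010}{3512103}$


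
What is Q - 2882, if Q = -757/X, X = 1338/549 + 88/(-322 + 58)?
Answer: -1248101/385 ≈ -3241.8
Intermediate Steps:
X = 385/183 (X = 1338*(1/549) + 88/(-264) = 446/183 + 88*(-1/264) = 446/183 - ⅓ = 385/183 ≈ 2.1038)
Q = -138531/385 (Q = -757/385/183 = -757*183/385 = -138531/385 ≈ -359.82)
Q - 2882 = -138531/385 - 2882 = -1248101/385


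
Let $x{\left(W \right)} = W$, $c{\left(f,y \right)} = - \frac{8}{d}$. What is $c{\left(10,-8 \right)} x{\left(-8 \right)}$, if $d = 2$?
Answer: $32$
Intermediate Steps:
$c{\left(f,y \right)} = -4$ ($c{\left(f,y \right)} = - \frac{8}{2} = \left(-8\right) \frac{1}{2} = -4$)
$c{\left(10,-8 \right)} x{\left(-8 \right)} = \left(-4\right) \left(-8\right) = 32$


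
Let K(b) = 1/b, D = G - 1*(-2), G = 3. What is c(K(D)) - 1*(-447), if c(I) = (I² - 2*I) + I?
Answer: 11171/25 ≈ 446.84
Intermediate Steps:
D = 5 (D = 3 - 1*(-2) = 3 + 2 = 5)
c(I) = I² - I
c(K(D)) - 1*(-447) = (-1 + 1/5)/5 - 1*(-447) = (-1 + ⅕)/5 + 447 = (⅕)*(-⅘) + 447 = -4/25 + 447 = 11171/25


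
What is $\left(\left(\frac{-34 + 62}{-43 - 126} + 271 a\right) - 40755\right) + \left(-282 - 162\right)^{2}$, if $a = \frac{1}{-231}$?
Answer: $\frac{6104905592}{39039} \approx 1.5638 \cdot 10^{5}$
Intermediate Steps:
$a = - \frac{1}{231} \approx -0.004329$
$\left(\left(\frac{-34 + 62}{-43 - 126} + 271 a\right) - 40755\right) + \left(-282 - 162\right)^{2} = \left(\left(\frac{-34 + 62}{-43 - 126} + 271 \left(- \frac{1}{231}\right)\right) - 40755\right) + \left(-282 - 162\right)^{2} = \left(\left(\frac{28}{-169} - \frac{271}{231}\right) - 40755\right) + \left(-444\right)^{2} = \left(\left(28 \left(- \frac{1}{169}\right) - \frac{271}{231}\right) - 40755\right) + 197136 = \left(\left(- \frac{28}{169} - \frac{271}{231}\right) - 40755\right) + 197136 = \left(- \frac{52267}{39039} - 40755\right) + 197136 = - \frac{1591086712}{39039} + 197136 = \frac{6104905592}{39039}$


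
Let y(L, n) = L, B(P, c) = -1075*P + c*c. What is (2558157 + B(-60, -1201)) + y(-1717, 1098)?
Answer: 4063341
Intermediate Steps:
B(P, c) = c**2 - 1075*P (B(P, c) = -1075*P + c**2 = c**2 - 1075*P)
(2558157 + B(-60, -1201)) + y(-1717, 1098) = (2558157 + ((-1201)**2 - 1075*(-60))) - 1717 = (2558157 + (1442401 + 64500)) - 1717 = (2558157 + 1506901) - 1717 = 4065058 - 1717 = 4063341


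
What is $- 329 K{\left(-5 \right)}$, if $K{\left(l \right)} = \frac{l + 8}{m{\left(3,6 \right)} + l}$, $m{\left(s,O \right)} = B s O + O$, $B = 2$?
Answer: $- \frac{987}{37} \approx -26.676$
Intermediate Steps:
$m{\left(s,O \right)} = O + 2 O s$ ($m{\left(s,O \right)} = 2 s O + O = 2 O s + O = O + 2 O s$)
$K{\left(l \right)} = \frac{8 + l}{42 + l}$ ($K{\left(l \right)} = \frac{l + 8}{6 \left(1 + 2 \cdot 3\right) + l} = \frac{8 + l}{6 \left(1 + 6\right) + l} = \frac{8 + l}{6 \cdot 7 + l} = \frac{8 + l}{42 + l}$)
$- 329 K{\left(-5 \right)} = - 329 \frac{8 - 5}{42 - 5} = - 329 \cdot \frac{1}{37} \cdot 3 = \left(-329\right) \frac{3}{37} = - \frac{987}{37}$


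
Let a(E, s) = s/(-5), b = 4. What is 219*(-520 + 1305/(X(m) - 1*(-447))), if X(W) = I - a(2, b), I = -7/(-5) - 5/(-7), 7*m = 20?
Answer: -20497305/181 ≈ -1.1324e+5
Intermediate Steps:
m = 20/7 (m = (⅐)*20 = 20/7 ≈ 2.8571)
a(E, s) = -s/5 (a(E, s) = s*(-⅕) = -s/5)
I = 74/35 (I = -7*(-⅕) - 5*(-⅐) = 7/5 + 5/7 = 74/35 ≈ 2.1143)
X(W) = 102/35 (X(W) = 74/35 - (-1)*4/5 = 74/35 - 1*(-⅘) = 74/35 + ⅘ = 102/35)
219*(-520 + 1305/(X(m) - 1*(-447))) = 219*(-520 + 1305/(102/35 - 1*(-447))) = 219*(-520 + 1305/(102/35 + 447)) = 219*(-520 + 1305/(15747/35)) = 219*(-520 + 1305*(35/15747)) = 219*(-520 + 525/181) = 219*(-93595/181) = -20497305/181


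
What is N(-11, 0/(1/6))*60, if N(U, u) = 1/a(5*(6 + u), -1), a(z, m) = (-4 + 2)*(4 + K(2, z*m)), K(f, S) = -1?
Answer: -10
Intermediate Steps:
a(z, m) = -6 (a(z, m) = (-4 + 2)*(4 - 1) = -2*3 = -6)
N(U, u) = -⅙ (N(U, u) = 1/(-6) = -⅙)
N(-11, 0/(1/6))*60 = -⅙*60 = -10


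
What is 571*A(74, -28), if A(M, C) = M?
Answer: 42254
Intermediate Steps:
571*A(74, -28) = 571*74 = 42254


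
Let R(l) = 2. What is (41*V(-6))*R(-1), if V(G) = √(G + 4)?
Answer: 82*I*√2 ≈ 115.97*I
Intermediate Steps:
V(G) = √(4 + G)
(41*V(-6))*R(-1) = (41*√(4 - 6))*2 = (41*√(-2))*2 = (41*(I*√2))*2 = (41*I*√2)*2 = 82*I*√2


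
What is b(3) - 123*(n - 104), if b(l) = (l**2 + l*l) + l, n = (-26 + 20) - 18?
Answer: 15765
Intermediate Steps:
n = -24 (n = -6 - 18 = -24)
b(l) = l + 2*l**2 (b(l) = (l**2 + l**2) + l = 2*l**2 + l = l + 2*l**2)
b(3) - 123*(n - 104) = 3*(1 + 2*3) - 123*(-24 - 104) = 3*(1 + 6) - 123*(-128) = 3*7 + 15744 = 21 + 15744 = 15765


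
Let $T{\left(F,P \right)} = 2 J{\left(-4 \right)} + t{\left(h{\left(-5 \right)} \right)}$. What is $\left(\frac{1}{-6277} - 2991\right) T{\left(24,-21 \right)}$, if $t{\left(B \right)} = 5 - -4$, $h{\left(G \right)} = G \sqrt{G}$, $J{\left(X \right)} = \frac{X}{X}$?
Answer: $- \frac{206519588}{6277} \approx -32901.0$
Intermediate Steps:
$J{\left(X \right)} = 1$
$h{\left(G \right)} = G^{\frac{3}{2}}$
$t{\left(B \right)} = 9$ ($t{\left(B \right)} = 5 + 4 = 9$)
$T{\left(F,P \right)} = 11$ ($T{\left(F,P \right)} = 2 \cdot 1 + 9 = 2 + 9 = 11$)
$\left(\frac{1}{-6277} - 2991\right) T{\left(24,-21 \right)} = \left(\frac{1}{-6277} - 2991\right) 11 = \left(- \frac{1}{6277} - 2991\right) 11 = \left(- \frac{18774508}{6277}\right) 11 = - \frac{206519588}{6277}$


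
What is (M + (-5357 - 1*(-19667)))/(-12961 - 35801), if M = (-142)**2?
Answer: -17237/24381 ≈ -0.70698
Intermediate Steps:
M = 20164
(M + (-5357 - 1*(-19667)))/(-12961 - 35801) = (20164 + (-5357 - 1*(-19667)))/(-12961 - 35801) = (20164 + (-5357 + 19667))/(-48762) = (20164 + 14310)*(-1/48762) = 34474*(-1/48762) = -17237/24381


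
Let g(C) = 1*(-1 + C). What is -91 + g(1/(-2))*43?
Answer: -311/2 ≈ -155.50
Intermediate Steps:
g(C) = -1 + C
-91 + g(1/(-2))*43 = -91 + (-1 + 1/(-2))*43 = -91 + (-1 + 1*(-½))*43 = -91 + (-1 - ½)*43 = -91 - 3/2*43 = -91 - 129/2 = -311/2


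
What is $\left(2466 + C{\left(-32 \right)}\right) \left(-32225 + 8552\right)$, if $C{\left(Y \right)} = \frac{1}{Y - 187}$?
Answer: $- \frac{4261558223}{73} \approx -5.8378 \cdot 10^{7}$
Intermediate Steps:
$C{\left(Y \right)} = \frac{1}{-187 + Y}$
$\left(2466 + C{\left(-32 \right)}\right) \left(-32225 + 8552\right) = \left(2466 + \frac{1}{-187 - 32}\right) \left(-32225 + 8552\right) = \left(2466 + \frac{1}{-219}\right) \left(-23673\right) = \left(2466 - \frac{1}{219}\right) \left(-23673\right) = \frac{540053}{219} \left(-23673\right) = - \frac{4261558223}{73}$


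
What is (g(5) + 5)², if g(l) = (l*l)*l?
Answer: 16900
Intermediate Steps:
g(l) = l³ (g(l) = l²*l = l³)
(g(5) + 5)² = (5³ + 5)² = (125 + 5)² = 130² = 16900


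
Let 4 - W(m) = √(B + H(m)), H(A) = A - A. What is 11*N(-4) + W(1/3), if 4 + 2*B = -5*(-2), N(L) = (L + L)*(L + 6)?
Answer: -172 - √3 ≈ -173.73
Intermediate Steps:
H(A) = 0
N(L) = 2*L*(6 + L) (N(L) = (2*L)*(6 + L) = 2*L*(6 + L))
B = 3 (B = -2 + (-5*(-2))/2 = -2 + (½)*10 = -2 + 5 = 3)
W(m) = 4 - √3 (W(m) = 4 - √(3 + 0) = 4 - √3)
11*N(-4) + W(1/3) = 11*(2*(-4)*(6 - 4)) + (4 - √3) = 11*(2*(-4)*2) + (4 - √3) = 11*(-16) + (4 - √3) = -176 + (4 - √3) = -172 - √3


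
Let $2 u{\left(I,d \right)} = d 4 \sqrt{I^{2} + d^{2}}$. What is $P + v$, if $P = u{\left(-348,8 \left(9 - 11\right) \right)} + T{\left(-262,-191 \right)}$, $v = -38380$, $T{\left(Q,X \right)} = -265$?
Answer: $-38645 - 128 \sqrt{7585} \approx -49793.0$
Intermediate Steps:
$u{\left(I,d \right)} = 2 d \sqrt{I^{2} + d^{2}}$ ($u{\left(I,d \right)} = \frac{d 4 \sqrt{I^{2} + d^{2}}}{2} = \frac{4 d \sqrt{I^{2} + d^{2}}}{2} = 2 d \sqrt{I^{2} + d^{2}}$)
$P = -265 - 128 \sqrt{7585}$ ($P = 2 \cdot 8 \left(9 - 11\right) \sqrt{\left(-348\right)^{2} + \left(8 \left(9 - 11\right)\right)^{2}} - 265 = 2 \cdot 8 \left(-2\right) \sqrt{121104 + \left(8 \left(-2\right)\right)^{2}} - 265 = 2 \left(-16\right) \sqrt{121104 + \left(-16\right)^{2}} - 265 = 2 \left(-16\right) \sqrt{121104 + 256} - 265 = 2 \left(-16\right) \sqrt{121360} - 265 = 2 \left(-16\right) 4 \sqrt{7585} - 265 = - 128 \sqrt{7585} - 265 = -265 - 128 \sqrt{7585} \approx -11413.0$)
$P + v = \left(-265 - 128 \sqrt{7585}\right) - 38380 = -38645 - 128 \sqrt{7585}$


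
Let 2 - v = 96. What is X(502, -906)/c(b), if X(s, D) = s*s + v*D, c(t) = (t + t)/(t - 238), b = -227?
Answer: 78391560/227 ≈ 3.4534e+5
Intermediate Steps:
v = -94 (v = 2 - 1*96 = 2 - 96 = -94)
c(t) = 2*t/(-238 + t) (c(t) = (2*t)/(-238 + t) = 2*t/(-238 + t))
X(s, D) = s² - 94*D (X(s, D) = s*s - 94*D = s² - 94*D)
X(502, -906)/c(b) = (502² - 94*(-906))/((2*(-227)/(-238 - 227))) = (252004 + 85164)/((2*(-227)/(-465))) = 337168/((2*(-227)*(-1/465))) = 337168/(454/465) = 337168*(465/454) = 78391560/227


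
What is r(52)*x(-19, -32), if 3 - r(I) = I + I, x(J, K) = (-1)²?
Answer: -101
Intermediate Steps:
x(J, K) = 1
r(I) = 3 - 2*I (r(I) = 3 - (I + I) = 3 - 2*I)
r(52)*x(-19, -32) = (3 - 2*52)*1 = (3 - 104)*1 = -101*1 = -101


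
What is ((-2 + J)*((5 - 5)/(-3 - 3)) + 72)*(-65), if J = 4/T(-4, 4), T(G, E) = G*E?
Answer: -4680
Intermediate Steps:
T(G, E) = E*G
J = -1/4 (J = 4/((4*(-4))) = 4/(-16) = 4*(-1/16) = -1/4 ≈ -0.25000)
((-2 + J)*((5 - 5)/(-3 - 3)) + 72)*(-65) = ((-2 - 1/4)*((5 - 5)/(-3 - 3)) + 72)*(-65) = (-0/(-6) + 72)*(-65) = (-0*(-1)/6 + 72)*(-65) = (-9/4*0 + 72)*(-65) = (0 + 72)*(-65) = 72*(-65) = -4680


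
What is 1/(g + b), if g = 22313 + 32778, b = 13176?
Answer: 1/68267 ≈ 1.4648e-5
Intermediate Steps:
g = 55091
1/(g + b) = 1/(55091 + 13176) = 1/68267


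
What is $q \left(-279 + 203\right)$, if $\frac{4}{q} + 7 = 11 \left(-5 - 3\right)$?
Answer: $\frac{16}{5} \approx 3.2$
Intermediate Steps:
$q = - \frac{4}{95}$ ($q = \frac{4}{-7 + 11 \left(-5 - 3\right)} = \frac{4}{-7 + 11 \left(-8\right)} = \frac{4}{-7 - 88} = \frac{4}{-95} = 4 \left(- \frac{1}{95}\right) = - \frac{4}{95} \approx -0.042105$)
$q \left(-279 + 203\right) = - \frac{4 \left(-279 + 203\right)}{95} = \left(- \frac{4}{95}\right) \left(-76\right) = \frac{16}{5}$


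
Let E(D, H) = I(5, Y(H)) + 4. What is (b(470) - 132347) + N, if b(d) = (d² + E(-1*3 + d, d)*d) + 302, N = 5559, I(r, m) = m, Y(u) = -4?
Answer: 94414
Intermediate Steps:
E(D, H) = 0 (E(D, H) = -4 + 4 = 0)
b(d) = 302 + d² (b(d) = (d² + 0*d) + 302 = (d² + 0) + 302 = d² + 302 = 302 + d²)
(b(470) - 132347) + N = ((302 + 470²) - 132347) + 5559 = ((302 + 220900) - 132347) + 5559 = (221202 - 132347) + 5559 = 88855 + 5559 = 94414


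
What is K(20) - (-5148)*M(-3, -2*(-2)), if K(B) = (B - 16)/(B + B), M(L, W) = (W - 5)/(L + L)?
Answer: 8581/10 ≈ 858.10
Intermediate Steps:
M(L, W) = (-5 + W)/(2*L) (M(L, W) = (-5 + W)/((2*L)) = (-5 + W)*(1/(2*L)) = (-5 + W)/(2*L))
K(B) = (-16 + B)/(2*B) (K(B) = (-16 + B)/((2*B)) = (-16 + B)*(1/(2*B)) = (-16 + B)/(2*B))
K(20) - (-5148)*M(-3, -2*(-2)) = (1/2)*(-16 + 20)/20 - (-5148)*(1/2)*(-5 - 2*(-2))/(-3) = (1/2)*(1/20)*4 - (-5148)*(1/2)*(-1/3)*(-5 + 4) = 1/10 - (-5148)*(1/2)*(-1/3)*(-1) = 1/10 - (-5148)/6 = 1/10 - 468*(-11/6) = 1/10 + 858 = 8581/10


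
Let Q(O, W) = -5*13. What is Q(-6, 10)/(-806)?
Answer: 5/62 ≈ 0.080645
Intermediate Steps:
Q(O, W) = -65
Q(-6, 10)/(-806) = -65/(-806) = -65*(-1/806) = 5/62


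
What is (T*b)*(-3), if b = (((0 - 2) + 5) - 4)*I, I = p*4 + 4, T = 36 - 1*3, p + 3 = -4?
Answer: -2376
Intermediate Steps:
p = -7 (p = -3 - 4 = -7)
T = 33 (T = 36 - 3 = 33)
I = -24 (I = -7*4 + 4 = -28 + 4 = -24)
b = 24 (b = (((0 - 2) + 5) - 4)*(-24) = ((-2 + 5) - 4)*(-24) = (3 - 4)*(-24) = -1*(-24) = 24)
(T*b)*(-3) = (33*24)*(-3) = 792*(-3) = -2376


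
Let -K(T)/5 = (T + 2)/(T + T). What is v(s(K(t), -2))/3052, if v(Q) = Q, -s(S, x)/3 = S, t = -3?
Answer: 5/6104 ≈ 0.00081914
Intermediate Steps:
K(T) = -5*(2 + T)/(2*T) (K(T) = -5*(T + 2)/(T + T) = -5*(2 + T)/(2*T))
s(S, x) = -3*S
v(s(K(t), -2))/3052 = -3*(-5/2 - 5/(-3))/3052 = -3*(-5/2 - 5*(-⅓))*(1/3052) = -3*(-5/2 + 5/3)*(1/3052) = -3*(-⅚)*(1/3052) = (5/2)*(1/3052) = 5/6104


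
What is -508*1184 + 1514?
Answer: -599958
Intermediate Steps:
-508*1184 + 1514 = -601472 + 1514 = -599958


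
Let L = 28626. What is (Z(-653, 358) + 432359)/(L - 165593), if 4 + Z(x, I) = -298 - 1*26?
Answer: -432031/136967 ≈ -3.1543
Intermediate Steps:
Z(x, I) = -328 (Z(x, I) = -4 + (-298 - 1*26) = -4 + (-298 - 26) = -4 - 324 = -328)
(Z(-653, 358) + 432359)/(L - 165593) = (-328 + 432359)/(28626 - 165593) = 432031/(-136967) = 432031*(-1/136967) = -432031/136967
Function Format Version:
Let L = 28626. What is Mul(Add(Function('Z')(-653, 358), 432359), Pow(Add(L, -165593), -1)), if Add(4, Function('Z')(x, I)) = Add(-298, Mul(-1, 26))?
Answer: Rational(-432031, 136967) ≈ -3.1543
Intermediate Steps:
Function('Z')(x, I) = -328 (Function('Z')(x, I) = Add(-4, Add(-298, Mul(-1, 26))) = Add(-4, Add(-298, -26)) = Add(-4, -324) = -328)
Mul(Add(Function('Z')(-653, 358), 432359), Pow(Add(L, -165593), -1)) = Mul(Add(-328, 432359), Pow(Add(28626, -165593), -1)) = Mul(432031, Pow(-136967, -1)) = Mul(432031, Rational(-1, 136967)) = Rational(-432031, 136967)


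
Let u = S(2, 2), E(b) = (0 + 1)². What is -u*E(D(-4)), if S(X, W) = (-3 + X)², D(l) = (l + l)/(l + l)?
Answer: -1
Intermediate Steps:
D(l) = 1 (D(l) = (2*l)/((2*l)) = (2*l)*(1/(2*l)) = 1)
E(b) = 1 (E(b) = 1² = 1)
u = 1 (u = (-3 + 2)² = (-1)² = 1)
-u*E(D(-4)) = -1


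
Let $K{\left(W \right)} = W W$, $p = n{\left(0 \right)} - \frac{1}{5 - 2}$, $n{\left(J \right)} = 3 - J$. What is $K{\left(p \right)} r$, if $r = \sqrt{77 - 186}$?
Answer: $\frac{64 i \sqrt{109}}{9} \approx 74.242 i$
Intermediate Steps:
$p = \frac{8}{3}$ ($p = \left(3 - 0\right) - \frac{1}{5 - 2} = \left(3 + 0\right) - \frac{1}{3} = 3 - \frac{1}{3} = \frac{8}{3} \approx 2.6667$)
$K{\left(W \right)} = W^{2}$
$r = i \sqrt{109}$ ($r = \sqrt{-109} = i \sqrt{109} \approx 10.44 i$)
$K{\left(p \right)} r = \left(\frac{8}{3}\right)^{2} i \sqrt{109} = \frac{64 i \sqrt{109}}{9}$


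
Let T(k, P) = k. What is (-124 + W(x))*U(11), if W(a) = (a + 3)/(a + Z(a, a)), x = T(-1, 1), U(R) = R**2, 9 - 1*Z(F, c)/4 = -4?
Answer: -764962/51 ≈ -14999.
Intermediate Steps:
Z(F, c) = 52 (Z(F, c) = 36 - 4*(-4) = 36 + 16 = 52)
x = -1
W(a) = (3 + a)/(52 + a) (W(a) = (a + 3)/(a + 52) = (3 + a)/(52 + a))
(-124 + W(x))*U(11) = (-124 + (3 - 1)/(52 - 1))*11**2 = (-124 + 2/51)*121 = -6322/51*121 = -764962/51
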